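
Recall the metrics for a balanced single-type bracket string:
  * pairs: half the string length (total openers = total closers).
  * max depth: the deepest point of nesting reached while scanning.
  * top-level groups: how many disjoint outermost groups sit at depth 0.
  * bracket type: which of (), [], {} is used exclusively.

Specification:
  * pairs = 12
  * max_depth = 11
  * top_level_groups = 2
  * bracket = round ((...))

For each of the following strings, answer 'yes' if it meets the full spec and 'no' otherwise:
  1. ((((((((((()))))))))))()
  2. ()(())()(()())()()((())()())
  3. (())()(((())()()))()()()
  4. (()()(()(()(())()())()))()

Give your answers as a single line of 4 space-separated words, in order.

Answer: yes no no no

Derivation:
String 1 '((((((((((()))))))))))()': depth seq [1 2 3 4 5 6 7 8 9 10 11 10 9 8 7 6 5 4 3 2 1 0 1 0]
  -> pairs=12 depth=11 groups=2 -> yes
String 2 '()(())()(()())()()((())()())': depth seq [1 0 1 2 1 0 1 0 1 2 1 2 1 0 1 0 1 0 1 2 3 2 1 2 1 2 1 0]
  -> pairs=14 depth=3 groups=7 -> no
String 3 '(())()(((())()()))()()()': depth seq [1 2 1 0 1 0 1 2 3 4 3 2 3 2 3 2 1 0 1 0 1 0 1 0]
  -> pairs=12 depth=4 groups=6 -> no
String 4 '(()()(()(()(())()())()))()': depth seq [1 2 1 2 1 2 3 2 3 4 3 4 5 4 3 4 3 4 3 2 3 2 1 0 1 0]
  -> pairs=13 depth=5 groups=2 -> no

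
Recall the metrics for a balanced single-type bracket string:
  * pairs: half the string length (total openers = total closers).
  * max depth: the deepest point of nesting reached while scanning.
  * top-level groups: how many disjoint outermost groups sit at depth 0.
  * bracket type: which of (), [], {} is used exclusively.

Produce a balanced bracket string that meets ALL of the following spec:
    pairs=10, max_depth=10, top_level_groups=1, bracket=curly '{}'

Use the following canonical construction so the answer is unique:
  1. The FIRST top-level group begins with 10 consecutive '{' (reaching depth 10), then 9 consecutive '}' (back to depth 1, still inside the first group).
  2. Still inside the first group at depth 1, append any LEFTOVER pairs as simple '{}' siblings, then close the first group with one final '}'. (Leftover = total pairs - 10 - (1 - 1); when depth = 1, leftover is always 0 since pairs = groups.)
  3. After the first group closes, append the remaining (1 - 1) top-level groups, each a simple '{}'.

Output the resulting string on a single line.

Spec: pairs=10 depth=10 groups=1
Leftover pairs = 10 - 10 - (1-1) = 0
First group: deep chain of depth 10 + 0 sibling pairs
Remaining 0 groups: simple '{}' each

Answer: {{{{{{{{{{}}}}}}}}}}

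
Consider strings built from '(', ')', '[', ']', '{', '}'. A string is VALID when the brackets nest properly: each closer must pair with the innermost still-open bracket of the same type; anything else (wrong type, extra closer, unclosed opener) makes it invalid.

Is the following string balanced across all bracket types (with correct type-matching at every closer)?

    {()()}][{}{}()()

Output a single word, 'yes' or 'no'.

Answer: no

Derivation:
pos 0: push '{'; stack = {
pos 1: push '('; stack = {(
pos 2: ')' matches '('; pop; stack = {
pos 3: push '('; stack = {(
pos 4: ')' matches '('; pop; stack = {
pos 5: '}' matches '{'; pop; stack = (empty)
pos 6: saw closer ']' but stack is empty → INVALID
Verdict: unmatched closer ']' at position 6 → no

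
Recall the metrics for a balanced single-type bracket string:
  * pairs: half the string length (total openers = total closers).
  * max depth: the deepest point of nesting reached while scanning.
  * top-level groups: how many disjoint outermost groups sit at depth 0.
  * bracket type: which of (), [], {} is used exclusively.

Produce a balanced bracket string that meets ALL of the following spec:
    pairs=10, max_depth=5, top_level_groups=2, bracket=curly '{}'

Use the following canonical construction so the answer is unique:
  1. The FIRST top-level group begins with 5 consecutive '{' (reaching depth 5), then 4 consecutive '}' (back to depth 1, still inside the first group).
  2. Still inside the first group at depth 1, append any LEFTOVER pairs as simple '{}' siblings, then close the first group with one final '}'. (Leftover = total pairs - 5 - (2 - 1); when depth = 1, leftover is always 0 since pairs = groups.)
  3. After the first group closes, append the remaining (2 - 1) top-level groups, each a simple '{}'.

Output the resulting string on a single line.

Answer: {{{{{}}}}{}{}{}{}}{}

Derivation:
Spec: pairs=10 depth=5 groups=2
Leftover pairs = 10 - 5 - (2-1) = 4
First group: deep chain of depth 5 + 4 sibling pairs
Remaining 1 groups: simple '{}' each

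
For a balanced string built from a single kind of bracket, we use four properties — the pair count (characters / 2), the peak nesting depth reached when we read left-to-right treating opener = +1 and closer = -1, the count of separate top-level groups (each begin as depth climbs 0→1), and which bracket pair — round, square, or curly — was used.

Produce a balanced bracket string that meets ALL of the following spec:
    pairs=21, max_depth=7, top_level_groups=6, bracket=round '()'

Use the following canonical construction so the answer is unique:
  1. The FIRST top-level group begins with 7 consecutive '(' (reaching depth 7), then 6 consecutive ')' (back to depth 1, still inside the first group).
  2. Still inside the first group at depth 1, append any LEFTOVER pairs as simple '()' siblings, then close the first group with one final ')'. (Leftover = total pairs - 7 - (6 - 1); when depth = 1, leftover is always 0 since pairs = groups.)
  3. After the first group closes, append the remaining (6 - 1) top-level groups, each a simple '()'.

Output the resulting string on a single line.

Spec: pairs=21 depth=7 groups=6
Leftover pairs = 21 - 7 - (6-1) = 9
First group: deep chain of depth 7 + 9 sibling pairs
Remaining 5 groups: simple '()' each

Answer: ((((((())))))()()()()()()()()())()()()()()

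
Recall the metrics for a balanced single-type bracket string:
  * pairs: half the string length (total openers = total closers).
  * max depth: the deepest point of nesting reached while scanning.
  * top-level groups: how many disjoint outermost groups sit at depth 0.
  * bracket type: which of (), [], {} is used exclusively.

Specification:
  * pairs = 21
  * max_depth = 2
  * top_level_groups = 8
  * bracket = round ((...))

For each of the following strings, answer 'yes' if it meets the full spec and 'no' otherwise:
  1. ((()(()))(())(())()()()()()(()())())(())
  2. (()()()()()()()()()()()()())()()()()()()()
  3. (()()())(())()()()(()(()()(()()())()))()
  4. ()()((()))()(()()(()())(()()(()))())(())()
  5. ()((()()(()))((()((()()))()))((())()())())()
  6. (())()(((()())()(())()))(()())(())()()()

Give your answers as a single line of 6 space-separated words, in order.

Answer: no yes no no no no

Derivation:
String 1 '((()(()))(())(())()()()()()(()())())(())': depth seq [1 2 3 2 3 4 3 2 1 2 3 2 1 2 3 2 1 2 1 2 1 2 1 2 1 2 1 2 3 2 3 2 1 2 1 0 1 2 1 0]
  -> pairs=20 depth=4 groups=2 -> no
String 2 '(()()()()()()()()()()()()())()()()()()()()': depth seq [1 2 1 2 1 2 1 2 1 2 1 2 1 2 1 2 1 2 1 2 1 2 1 2 1 2 1 0 1 0 1 0 1 0 1 0 1 0 1 0 1 0]
  -> pairs=21 depth=2 groups=8 -> yes
String 3 '(()()())(())()()()(()(()()(()()())()))()': depth seq [1 2 1 2 1 2 1 0 1 2 1 0 1 0 1 0 1 0 1 2 1 2 3 2 3 2 3 4 3 4 3 4 3 2 3 2 1 0 1 0]
  -> pairs=20 depth=4 groups=7 -> no
String 4 '()()((()))()(()()(()())(()()(()))())(())()': depth seq [1 0 1 0 1 2 3 2 1 0 1 0 1 2 1 2 1 2 3 2 3 2 1 2 3 2 3 2 3 4 3 2 1 2 1 0 1 2 1 0 1 0]
  -> pairs=21 depth=4 groups=7 -> no
String 5 '()((()()(()))((()((()()))()))((())()())())()': depth seq [1 0 1 2 3 2 3 2 3 4 3 2 1 2 3 4 3 4 5 6 5 6 5 4 3 4 3 2 1 2 3 4 3 2 3 2 3 2 1 2 1 0 1 0]
  -> pairs=22 depth=6 groups=3 -> no
String 6 '(())()(((()())()(())()))(()())(())()()()': depth seq [1 2 1 0 1 0 1 2 3 4 3 4 3 2 3 2 3 4 3 2 3 2 1 0 1 2 1 2 1 0 1 2 1 0 1 0 1 0 1 0]
  -> pairs=20 depth=4 groups=8 -> no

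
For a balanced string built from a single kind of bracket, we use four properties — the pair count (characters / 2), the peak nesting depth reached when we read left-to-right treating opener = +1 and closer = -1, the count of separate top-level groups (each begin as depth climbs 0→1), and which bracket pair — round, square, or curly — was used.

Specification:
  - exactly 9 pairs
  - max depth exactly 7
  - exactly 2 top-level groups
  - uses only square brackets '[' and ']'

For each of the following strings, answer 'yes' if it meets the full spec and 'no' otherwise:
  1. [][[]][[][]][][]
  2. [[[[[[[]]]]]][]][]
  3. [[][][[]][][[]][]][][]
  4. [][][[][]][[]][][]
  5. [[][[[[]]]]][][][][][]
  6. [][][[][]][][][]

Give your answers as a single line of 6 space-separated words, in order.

Answer: no yes no no no no

Derivation:
String 1 '[][[]][[][]][][]': depth seq [1 0 1 2 1 0 1 2 1 2 1 0 1 0 1 0]
  -> pairs=8 depth=2 groups=5 -> no
String 2 '[[[[[[[]]]]]][]][]': depth seq [1 2 3 4 5 6 7 6 5 4 3 2 1 2 1 0 1 0]
  -> pairs=9 depth=7 groups=2 -> yes
String 3 '[[][][[]][][[]][]][][]': depth seq [1 2 1 2 1 2 3 2 1 2 1 2 3 2 1 2 1 0 1 0 1 0]
  -> pairs=11 depth=3 groups=3 -> no
String 4 '[][][[][]][[]][][]': depth seq [1 0 1 0 1 2 1 2 1 0 1 2 1 0 1 0 1 0]
  -> pairs=9 depth=2 groups=6 -> no
String 5 '[[][[[[]]]]][][][][][]': depth seq [1 2 1 2 3 4 5 4 3 2 1 0 1 0 1 0 1 0 1 0 1 0]
  -> pairs=11 depth=5 groups=6 -> no
String 6 '[][][[][]][][][]': depth seq [1 0 1 0 1 2 1 2 1 0 1 0 1 0 1 0]
  -> pairs=8 depth=2 groups=6 -> no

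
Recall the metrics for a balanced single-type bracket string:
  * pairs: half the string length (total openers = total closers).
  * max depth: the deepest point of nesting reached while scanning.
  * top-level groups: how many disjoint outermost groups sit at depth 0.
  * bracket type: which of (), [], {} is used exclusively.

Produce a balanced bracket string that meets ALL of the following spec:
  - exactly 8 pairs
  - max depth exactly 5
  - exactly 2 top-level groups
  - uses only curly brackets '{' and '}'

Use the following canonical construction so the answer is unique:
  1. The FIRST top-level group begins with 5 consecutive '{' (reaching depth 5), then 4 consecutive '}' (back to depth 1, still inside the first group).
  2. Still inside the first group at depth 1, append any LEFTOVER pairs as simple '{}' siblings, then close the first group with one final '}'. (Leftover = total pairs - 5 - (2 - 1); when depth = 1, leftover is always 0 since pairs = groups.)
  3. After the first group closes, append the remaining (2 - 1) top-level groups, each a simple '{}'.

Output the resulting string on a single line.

Spec: pairs=8 depth=5 groups=2
Leftover pairs = 8 - 5 - (2-1) = 2
First group: deep chain of depth 5 + 2 sibling pairs
Remaining 1 groups: simple '{}' each

Answer: {{{{{}}}}{}{}}{}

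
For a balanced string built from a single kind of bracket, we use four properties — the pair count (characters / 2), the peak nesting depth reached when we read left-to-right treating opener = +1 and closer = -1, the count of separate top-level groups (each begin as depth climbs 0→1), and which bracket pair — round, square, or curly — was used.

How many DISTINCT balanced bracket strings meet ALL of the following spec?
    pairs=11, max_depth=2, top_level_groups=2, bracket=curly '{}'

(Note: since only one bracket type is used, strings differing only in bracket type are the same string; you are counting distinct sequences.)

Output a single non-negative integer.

Spec: pairs=11 depth=2 groups=2
Count(depth <= 2) = 10
Count(depth <= 1) = 0
Count(depth == 2) = 10 - 0 = 10

Answer: 10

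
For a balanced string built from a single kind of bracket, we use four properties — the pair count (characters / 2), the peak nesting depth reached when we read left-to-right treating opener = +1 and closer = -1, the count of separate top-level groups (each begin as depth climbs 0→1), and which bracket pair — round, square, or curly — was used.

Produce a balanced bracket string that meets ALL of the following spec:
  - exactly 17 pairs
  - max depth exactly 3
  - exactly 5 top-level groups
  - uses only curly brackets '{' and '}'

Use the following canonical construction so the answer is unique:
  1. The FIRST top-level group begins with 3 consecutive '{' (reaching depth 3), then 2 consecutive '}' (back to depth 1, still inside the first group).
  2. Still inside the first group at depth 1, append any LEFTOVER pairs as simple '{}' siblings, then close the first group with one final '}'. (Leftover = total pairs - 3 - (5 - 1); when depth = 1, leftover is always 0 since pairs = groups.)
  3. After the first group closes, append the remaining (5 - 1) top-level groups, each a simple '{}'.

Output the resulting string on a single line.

Spec: pairs=17 depth=3 groups=5
Leftover pairs = 17 - 3 - (5-1) = 10
First group: deep chain of depth 3 + 10 sibling pairs
Remaining 4 groups: simple '{}' each

Answer: {{{}}{}{}{}{}{}{}{}{}{}{}}{}{}{}{}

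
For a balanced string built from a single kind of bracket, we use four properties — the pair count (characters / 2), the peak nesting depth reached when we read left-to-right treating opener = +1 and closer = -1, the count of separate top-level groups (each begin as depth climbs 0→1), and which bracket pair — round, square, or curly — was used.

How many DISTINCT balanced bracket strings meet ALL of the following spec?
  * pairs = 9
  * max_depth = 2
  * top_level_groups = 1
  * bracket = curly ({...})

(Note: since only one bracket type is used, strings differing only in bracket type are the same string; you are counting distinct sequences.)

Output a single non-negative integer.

Spec: pairs=9 depth=2 groups=1
Count(depth <= 2) = 1
Count(depth <= 1) = 0
Count(depth == 2) = 1 - 0 = 1

Answer: 1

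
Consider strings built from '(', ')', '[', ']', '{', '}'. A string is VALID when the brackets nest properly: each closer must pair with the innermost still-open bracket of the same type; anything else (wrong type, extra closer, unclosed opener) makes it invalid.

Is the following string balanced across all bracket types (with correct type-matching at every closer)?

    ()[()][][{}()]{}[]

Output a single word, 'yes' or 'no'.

pos 0: push '('; stack = (
pos 1: ')' matches '('; pop; stack = (empty)
pos 2: push '['; stack = [
pos 3: push '('; stack = [(
pos 4: ')' matches '('; pop; stack = [
pos 5: ']' matches '['; pop; stack = (empty)
pos 6: push '['; stack = [
pos 7: ']' matches '['; pop; stack = (empty)
pos 8: push '['; stack = [
pos 9: push '{'; stack = [{
pos 10: '}' matches '{'; pop; stack = [
pos 11: push '('; stack = [(
pos 12: ')' matches '('; pop; stack = [
pos 13: ']' matches '['; pop; stack = (empty)
pos 14: push '{'; stack = {
pos 15: '}' matches '{'; pop; stack = (empty)
pos 16: push '['; stack = [
pos 17: ']' matches '['; pop; stack = (empty)
end: stack empty → VALID
Verdict: properly nested → yes

Answer: yes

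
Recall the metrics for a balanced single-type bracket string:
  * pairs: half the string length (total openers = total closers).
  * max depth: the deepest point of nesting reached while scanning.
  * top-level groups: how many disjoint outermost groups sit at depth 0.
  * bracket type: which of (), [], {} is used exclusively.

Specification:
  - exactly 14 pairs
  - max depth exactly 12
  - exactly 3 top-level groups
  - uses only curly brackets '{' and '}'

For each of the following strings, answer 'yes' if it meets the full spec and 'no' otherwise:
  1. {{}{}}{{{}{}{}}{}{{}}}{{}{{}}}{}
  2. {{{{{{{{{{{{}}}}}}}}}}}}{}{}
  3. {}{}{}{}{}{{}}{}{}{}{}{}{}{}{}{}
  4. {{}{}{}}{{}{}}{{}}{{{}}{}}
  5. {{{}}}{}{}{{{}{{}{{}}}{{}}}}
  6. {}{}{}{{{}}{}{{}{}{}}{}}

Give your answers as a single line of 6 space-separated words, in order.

Answer: no yes no no no no

Derivation:
String 1 '{{}{}}{{{}{}{}}{}{{}}}{{}{{}}}{}': depth seq [1 2 1 2 1 0 1 2 3 2 3 2 3 2 1 2 1 2 3 2 1 0 1 2 1 2 3 2 1 0 1 0]
  -> pairs=16 depth=3 groups=4 -> no
String 2 '{{{{{{{{{{{{}}}}}}}}}}}}{}{}': depth seq [1 2 3 4 5 6 7 8 9 10 11 12 11 10 9 8 7 6 5 4 3 2 1 0 1 0 1 0]
  -> pairs=14 depth=12 groups=3 -> yes
String 3 '{}{}{}{}{}{{}}{}{}{}{}{}{}{}{}{}': depth seq [1 0 1 0 1 0 1 0 1 0 1 2 1 0 1 0 1 0 1 0 1 0 1 0 1 0 1 0 1 0 1 0]
  -> pairs=16 depth=2 groups=15 -> no
String 4 '{{}{}{}}{{}{}}{{}}{{{}}{}}': depth seq [1 2 1 2 1 2 1 0 1 2 1 2 1 0 1 2 1 0 1 2 3 2 1 2 1 0]
  -> pairs=13 depth=3 groups=4 -> no
String 5 '{{{}}}{}{}{{{}{{}{{}}}{{}}}}': depth seq [1 2 3 2 1 0 1 0 1 0 1 2 3 2 3 4 3 4 5 4 3 2 3 4 3 2 1 0]
  -> pairs=14 depth=5 groups=4 -> no
String 6 '{}{}{}{{{}}{}{{}{}{}}{}}': depth seq [1 0 1 0 1 0 1 2 3 2 1 2 1 2 3 2 3 2 3 2 1 2 1 0]
  -> pairs=12 depth=3 groups=4 -> no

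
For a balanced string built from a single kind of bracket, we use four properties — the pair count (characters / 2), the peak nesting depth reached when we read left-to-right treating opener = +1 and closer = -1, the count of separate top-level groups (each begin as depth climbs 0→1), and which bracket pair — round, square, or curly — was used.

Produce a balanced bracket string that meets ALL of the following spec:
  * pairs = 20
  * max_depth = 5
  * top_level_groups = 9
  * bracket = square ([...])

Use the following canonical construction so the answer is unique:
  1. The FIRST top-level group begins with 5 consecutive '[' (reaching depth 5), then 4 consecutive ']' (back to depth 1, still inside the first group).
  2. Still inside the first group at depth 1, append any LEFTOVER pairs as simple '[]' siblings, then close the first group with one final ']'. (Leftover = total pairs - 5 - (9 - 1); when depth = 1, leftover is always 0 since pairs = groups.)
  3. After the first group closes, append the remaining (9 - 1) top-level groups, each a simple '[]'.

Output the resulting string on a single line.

Spec: pairs=20 depth=5 groups=9
Leftover pairs = 20 - 5 - (9-1) = 7
First group: deep chain of depth 5 + 7 sibling pairs
Remaining 8 groups: simple '[]' each

Answer: [[[[[]]]][][][][][][][]][][][][][][][][]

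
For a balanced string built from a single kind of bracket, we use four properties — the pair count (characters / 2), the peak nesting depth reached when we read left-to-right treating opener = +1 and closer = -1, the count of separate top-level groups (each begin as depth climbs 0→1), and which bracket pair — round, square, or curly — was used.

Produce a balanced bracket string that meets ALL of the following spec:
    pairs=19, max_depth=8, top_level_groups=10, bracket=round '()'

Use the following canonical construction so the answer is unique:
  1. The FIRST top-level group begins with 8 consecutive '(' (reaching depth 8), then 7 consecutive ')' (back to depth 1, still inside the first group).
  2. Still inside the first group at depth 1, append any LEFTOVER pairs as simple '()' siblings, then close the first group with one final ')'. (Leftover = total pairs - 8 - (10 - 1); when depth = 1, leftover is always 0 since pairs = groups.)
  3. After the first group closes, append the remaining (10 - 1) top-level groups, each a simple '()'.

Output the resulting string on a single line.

Spec: pairs=19 depth=8 groups=10
Leftover pairs = 19 - 8 - (10-1) = 2
First group: deep chain of depth 8 + 2 sibling pairs
Remaining 9 groups: simple '()' each

Answer: (((((((()))))))()())()()()()()()()()()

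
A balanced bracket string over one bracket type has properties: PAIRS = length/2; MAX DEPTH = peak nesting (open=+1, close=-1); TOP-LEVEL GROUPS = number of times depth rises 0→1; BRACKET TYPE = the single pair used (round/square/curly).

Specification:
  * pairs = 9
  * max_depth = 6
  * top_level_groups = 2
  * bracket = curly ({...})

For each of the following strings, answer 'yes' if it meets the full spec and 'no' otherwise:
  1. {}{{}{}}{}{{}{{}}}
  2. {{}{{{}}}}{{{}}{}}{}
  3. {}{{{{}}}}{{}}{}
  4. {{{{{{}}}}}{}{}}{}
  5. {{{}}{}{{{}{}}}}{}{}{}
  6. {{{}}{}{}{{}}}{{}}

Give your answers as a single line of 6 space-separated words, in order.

String 1 '{}{{}{}}{}{{}{{}}}': depth seq [1 0 1 2 1 2 1 0 1 0 1 2 1 2 3 2 1 0]
  -> pairs=9 depth=3 groups=4 -> no
String 2 '{{}{{{}}}}{{{}}{}}{}': depth seq [1 2 1 2 3 4 3 2 1 0 1 2 3 2 1 2 1 0 1 0]
  -> pairs=10 depth=4 groups=3 -> no
String 3 '{}{{{{}}}}{{}}{}': depth seq [1 0 1 2 3 4 3 2 1 0 1 2 1 0 1 0]
  -> pairs=8 depth=4 groups=4 -> no
String 4 '{{{{{{}}}}}{}{}}{}': depth seq [1 2 3 4 5 6 5 4 3 2 1 2 1 2 1 0 1 0]
  -> pairs=9 depth=6 groups=2 -> yes
String 5 '{{{}}{}{{{}{}}}}{}{}{}': depth seq [1 2 3 2 1 2 1 2 3 4 3 4 3 2 1 0 1 0 1 0 1 0]
  -> pairs=11 depth=4 groups=4 -> no
String 6 '{{{}}{}{}{{}}}{{}}': depth seq [1 2 3 2 1 2 1 2 1 2 3 2 1 0 1 2 1 0]
  -> pairs=9 depth=3 groups=2 -> no

Answer: no no no yes no no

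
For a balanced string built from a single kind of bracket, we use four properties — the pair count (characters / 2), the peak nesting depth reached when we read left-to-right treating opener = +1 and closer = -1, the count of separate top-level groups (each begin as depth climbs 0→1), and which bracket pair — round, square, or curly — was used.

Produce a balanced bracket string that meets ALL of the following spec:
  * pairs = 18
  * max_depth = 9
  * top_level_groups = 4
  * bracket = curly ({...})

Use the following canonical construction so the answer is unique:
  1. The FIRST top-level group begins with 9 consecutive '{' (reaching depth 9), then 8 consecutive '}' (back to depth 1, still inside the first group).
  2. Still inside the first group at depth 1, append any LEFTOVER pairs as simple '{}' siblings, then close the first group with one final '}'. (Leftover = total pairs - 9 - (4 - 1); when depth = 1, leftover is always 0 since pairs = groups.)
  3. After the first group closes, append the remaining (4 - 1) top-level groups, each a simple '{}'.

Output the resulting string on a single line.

Spec: pairs=18 depth=9 groups=4
Leftover pairs = 18 - 9 - (4-1) = 6
First group: deep chain of depth 9 + 6 sibling pairs
Remaining 3 groups: simple '{}' each

Answer: {{{{{{{{{}}}}}}}}{}{}{}{}{}{}}{}{}{}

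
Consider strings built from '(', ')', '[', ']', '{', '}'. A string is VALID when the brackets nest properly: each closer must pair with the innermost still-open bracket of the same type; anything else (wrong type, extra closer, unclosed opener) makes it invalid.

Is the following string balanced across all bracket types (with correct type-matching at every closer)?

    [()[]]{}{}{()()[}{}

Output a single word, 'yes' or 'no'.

pos 0: push '['; stack = [
pos 1: push '('; stack = [(
pos 2: ')' matches '('; pop; stack = [
pos 3: push '['; stack = [[
pos 4: ']' matches '['; pop; stack = [
pos 5: ']' matches '['; pop; stack = (empty)
pos 6: push '{'; stack = {
pos 7: '}' matches '{'; pop; stack = (empty)
pos 8: push '{'; stack = {
pos 9: '}' matches '{'; pop; stack = (empty)
pos 10: push '{'; stack = {
pos 11: push '('; stack = {(
pos 12: ')' matches '('; pop; stack = {
pos 13: push '('; stack = {(
pos 14: ')' matches '('; pop; stack = {
pos 15: push '['; stack = {[
pos 16: saw closer '}' but top of stack is '[' (expected ']') → INVALID
Verdict: type mismatch at position 16: '}' closes '[' → no

Answer: no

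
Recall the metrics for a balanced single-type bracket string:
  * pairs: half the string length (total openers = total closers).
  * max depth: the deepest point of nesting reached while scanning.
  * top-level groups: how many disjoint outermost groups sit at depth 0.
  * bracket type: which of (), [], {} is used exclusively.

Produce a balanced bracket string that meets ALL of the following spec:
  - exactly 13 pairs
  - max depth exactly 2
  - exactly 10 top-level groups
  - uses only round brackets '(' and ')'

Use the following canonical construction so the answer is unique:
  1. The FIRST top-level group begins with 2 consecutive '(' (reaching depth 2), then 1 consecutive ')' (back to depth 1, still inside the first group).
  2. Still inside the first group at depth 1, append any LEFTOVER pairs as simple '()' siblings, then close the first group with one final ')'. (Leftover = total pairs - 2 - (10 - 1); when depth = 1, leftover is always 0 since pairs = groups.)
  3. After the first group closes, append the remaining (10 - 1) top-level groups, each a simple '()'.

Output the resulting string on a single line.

Spec: pairs=13 depth=2 groups=10
Leftover pairs = 13 - 2 - (10-1) = 2
First group: deep chain of depth 2 + 2 sibling pairs
Remaining 9 groups: simple '()' each

Answer: (()()())()()()()()()()()()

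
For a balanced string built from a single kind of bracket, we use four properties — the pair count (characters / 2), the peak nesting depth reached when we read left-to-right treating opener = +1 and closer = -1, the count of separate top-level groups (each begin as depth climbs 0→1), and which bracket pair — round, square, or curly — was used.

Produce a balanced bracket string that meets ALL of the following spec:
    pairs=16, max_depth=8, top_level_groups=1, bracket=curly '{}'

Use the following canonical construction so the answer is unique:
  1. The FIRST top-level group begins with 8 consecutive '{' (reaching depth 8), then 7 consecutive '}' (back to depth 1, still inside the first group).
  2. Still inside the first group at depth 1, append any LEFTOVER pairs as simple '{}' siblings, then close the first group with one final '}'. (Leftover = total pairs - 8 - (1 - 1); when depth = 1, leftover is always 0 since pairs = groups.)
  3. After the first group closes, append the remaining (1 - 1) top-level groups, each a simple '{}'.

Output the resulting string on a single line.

Answer: {{{{{{{{}}}}}}}{}{}{}{}{}{}{}{}}

Derivation:
Spec: pairs=16 depth=8 groups=1
Leftover pairs = 16 - 8 - (1-1) = 8
First group: deep chain of depth 8 + 8 sibling pairs
Remaining 0 groups: simple '{}' each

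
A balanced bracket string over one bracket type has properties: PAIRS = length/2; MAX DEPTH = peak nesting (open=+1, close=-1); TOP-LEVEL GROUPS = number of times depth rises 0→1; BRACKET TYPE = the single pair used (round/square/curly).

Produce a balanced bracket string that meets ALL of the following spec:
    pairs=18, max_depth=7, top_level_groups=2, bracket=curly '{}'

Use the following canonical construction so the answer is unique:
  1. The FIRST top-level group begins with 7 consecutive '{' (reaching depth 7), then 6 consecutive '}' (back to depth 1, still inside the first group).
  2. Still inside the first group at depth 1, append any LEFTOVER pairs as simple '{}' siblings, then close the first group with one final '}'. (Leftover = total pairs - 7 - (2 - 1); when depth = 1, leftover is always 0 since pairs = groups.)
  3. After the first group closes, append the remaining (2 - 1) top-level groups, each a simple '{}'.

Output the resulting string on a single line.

Spec: pairs=18 depth=7 groups=2
Leftover pairs = 18 - 7 - (2-1) = 10
First group: deep chain of depth 7 + 10 sibling pairs
Remaining 1 groups: simple '{}' each

Answer: {{{{{{{}}}}}}{}{}{}{}{}{}{}{}{}{}}{}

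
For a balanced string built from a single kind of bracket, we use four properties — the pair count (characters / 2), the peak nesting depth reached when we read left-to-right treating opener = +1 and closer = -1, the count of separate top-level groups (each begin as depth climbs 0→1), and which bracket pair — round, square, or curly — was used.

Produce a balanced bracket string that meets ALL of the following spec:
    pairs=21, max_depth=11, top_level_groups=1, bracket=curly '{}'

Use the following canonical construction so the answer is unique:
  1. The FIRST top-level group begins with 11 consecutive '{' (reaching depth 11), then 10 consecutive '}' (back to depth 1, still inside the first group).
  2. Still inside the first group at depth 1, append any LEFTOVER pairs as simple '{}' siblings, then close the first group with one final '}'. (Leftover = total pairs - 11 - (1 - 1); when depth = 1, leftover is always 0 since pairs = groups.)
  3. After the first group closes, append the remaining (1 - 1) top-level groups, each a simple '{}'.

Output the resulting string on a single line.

Spec: pairs=21 depth=11 groups=1
Leftover pairs = 21 - 11 - (1-1) = 10
First group: deep chain of depth 11 + 10 sibling pairs
Remaining 0 groups: simple '{}' each

Answer: {{{{{{{{{{{}}}}}}}}}}{}{}{}{}{}{}{}{}{}{}}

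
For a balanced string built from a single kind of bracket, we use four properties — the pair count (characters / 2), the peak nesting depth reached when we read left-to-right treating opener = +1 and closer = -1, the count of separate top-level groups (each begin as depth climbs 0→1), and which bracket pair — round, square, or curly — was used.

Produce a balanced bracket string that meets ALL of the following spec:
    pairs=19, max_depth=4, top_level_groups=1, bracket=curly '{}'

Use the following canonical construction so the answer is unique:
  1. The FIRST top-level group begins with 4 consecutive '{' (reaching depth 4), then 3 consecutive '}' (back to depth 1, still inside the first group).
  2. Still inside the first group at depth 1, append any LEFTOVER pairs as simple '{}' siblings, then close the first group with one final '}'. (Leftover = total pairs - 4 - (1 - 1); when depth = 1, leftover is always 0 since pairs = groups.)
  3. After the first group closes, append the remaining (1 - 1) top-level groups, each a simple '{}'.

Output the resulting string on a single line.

Spec: pairs=19 depth=4 groups=1
Leftover pairs = 19 - 4 - (1-1) = 15
First group: deep chain of depth 4 + 15 sibling pairs
Remaining 0 groups: simple '{}' each

Answer: {{{{}}}{}{}{}{}{}{}{}{}{}{}{}{}{}{}{}}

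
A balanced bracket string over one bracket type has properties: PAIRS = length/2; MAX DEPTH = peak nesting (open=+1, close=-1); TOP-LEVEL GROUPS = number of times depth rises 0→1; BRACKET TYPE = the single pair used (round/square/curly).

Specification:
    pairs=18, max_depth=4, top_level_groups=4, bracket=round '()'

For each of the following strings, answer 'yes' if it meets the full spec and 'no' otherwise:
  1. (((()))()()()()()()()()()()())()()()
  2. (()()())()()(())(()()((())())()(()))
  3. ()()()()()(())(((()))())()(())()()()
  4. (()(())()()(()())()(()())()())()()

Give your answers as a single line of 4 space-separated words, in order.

String 1 '(((()))()()()()()()()()()()())()()()': depth seq [1 2 3 4 3 2 1 2 1 2 1 2 1 2 1 2 1 2 1 2 1 2 1 2 1 2 1 2 1 0 1 0 1 0 1 0]
  -> pairs=18 depth=4 groups=4 -> yes
String 2 '(()()())()()(())(()()((())())()(()))': depth seq [1 2 1 2 1 2 1 0 1 0 1 0 1 2 1 0 1 2 1 2 1 2 3 4 3 2 3 2 1 2 1 2 3 2 1 0]
  -> pairs=18 depth=4 groups=5 -> no
String 3 '()()()()()(())(((()))())()(())()()()': depth seq [1 0 1 0 1 0 1 0 1 0 1 2 1 0 1 2 3 4 3 2 1 2 1 0 1 0 1 2 1 0 1 0 1 0 1 0]
  -> pairs=18 depth=4 groups=12 -> no
String 4 '(()(())()()(()())()(()())()())()()': depth seq [1 2 1 2 3 2 1 2 1 2 1 2 3 2 3 2 1 2 1 2 3 2 3 2 1 2 1 2 1 0 1 0 1 0]
  -> pairs=17 depth=3 groups=3 -> no

Answer: yes no no no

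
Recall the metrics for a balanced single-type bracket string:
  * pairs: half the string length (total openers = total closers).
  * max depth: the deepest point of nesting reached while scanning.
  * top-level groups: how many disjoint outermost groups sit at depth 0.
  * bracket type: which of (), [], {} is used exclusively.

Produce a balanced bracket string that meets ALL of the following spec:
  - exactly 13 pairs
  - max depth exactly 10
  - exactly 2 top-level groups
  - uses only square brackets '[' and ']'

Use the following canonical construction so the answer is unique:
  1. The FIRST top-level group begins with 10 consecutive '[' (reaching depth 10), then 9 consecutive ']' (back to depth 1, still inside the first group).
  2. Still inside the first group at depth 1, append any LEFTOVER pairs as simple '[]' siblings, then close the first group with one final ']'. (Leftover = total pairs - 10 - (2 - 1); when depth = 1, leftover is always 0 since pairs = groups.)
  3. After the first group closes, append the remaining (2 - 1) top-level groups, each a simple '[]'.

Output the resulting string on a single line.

Spec: pairs=13 depth=10 groups=2
Leftover pairs = 13 - 10 - (2-1) = 2
First group: deep chain of depth 10 + 2 sibling pairs
Remaining 1 groups: simple '[]' each

Answer: [[[[[[[[[[]]]]]]]]][][]][]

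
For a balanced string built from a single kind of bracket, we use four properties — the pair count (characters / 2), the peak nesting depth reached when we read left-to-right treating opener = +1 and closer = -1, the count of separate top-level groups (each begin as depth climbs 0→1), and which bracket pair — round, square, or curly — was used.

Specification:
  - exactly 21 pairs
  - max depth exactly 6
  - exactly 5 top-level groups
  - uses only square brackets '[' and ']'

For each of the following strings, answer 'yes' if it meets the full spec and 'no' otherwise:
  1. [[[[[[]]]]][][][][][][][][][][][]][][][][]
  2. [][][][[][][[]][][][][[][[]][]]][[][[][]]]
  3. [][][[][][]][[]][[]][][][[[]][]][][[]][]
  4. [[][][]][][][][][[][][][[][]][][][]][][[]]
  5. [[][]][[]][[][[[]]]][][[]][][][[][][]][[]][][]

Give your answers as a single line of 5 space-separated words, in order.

String 1 '[[[[[[]]]]][][][][][][][][][][][]][][][][]': depth seq [1 2 3 4 5 6 5 4 3 2 1 2 1 2 1 2 1 2 1 2 1 2 1 2 1 2 1 2 1 2 1 2 1 0 1 0 1 0 1 0 1 0]
  -> pairs=21 depth=6 groups=5 -> yes
String 2 '[][][][[][][[]][][][][[][[]][]]][[][[][]]]': depth seq [1 0 1 0 1 0 1 2 1 2 1 2 3 2 1 2 1 2 1 2 1 2 3 2 3 4 3 2 3 2 1 0 1 2 1 2 3 2 3 2 1 0]
  -> pairs=21 depth=4 groups=5 -> no
String 3 '[][][[][][]][[]][[]][][][[[]][]][][[]][]': depth seq [1 0 1 0 1 2 1 2 1 2 1 0 1 2 1 0 1 2 1 0 1 0 1 0 1 2 3 2 1 2 1 0 1 0 1 2 1 0 1 0]
  -> pairs=20 depth=3 groups=11 -> no
String 4 '[[][][]][][][][][[][][][[][]][][][]][][[]]': depth seq [1 2 1 2 1 2 1 0 1 0 1 0 1 0 1 0 1 2 1 2 1 2 1 2 3 2 3 2 1 2 1 2 1 2 1 0 1 0 1 2 1 0]
  -> pairs=21 depth=3 groups=8 -> no
String 5 '[[][]][[]][[][[[]]]][][[]][][][[][][]][[]][][]': depth seq [1 2 1 2 1 0 1 2 1 0 1 2 1 2 3 4 3 2 1 0 1 0 1 2 1 0 1 0 1 0 1 2 1 2 1 2 1 0 1 2 1 0 1 0 1 0]
  -> pairs=23 depth=4 groups=11 -> no

Answer: yes no no no no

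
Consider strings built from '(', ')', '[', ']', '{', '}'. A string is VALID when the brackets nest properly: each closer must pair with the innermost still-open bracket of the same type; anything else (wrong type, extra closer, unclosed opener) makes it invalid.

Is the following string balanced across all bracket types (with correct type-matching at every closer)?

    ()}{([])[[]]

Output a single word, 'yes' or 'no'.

Answer: no

Derivation:
pos 0: push '('; stack = (
pos 1: ')' matches '('; pop; stack = (empty)
pos 2: saw closer '}' but stack is empty → INVALID
Verdict: unmatched closer '}' at position 2 → no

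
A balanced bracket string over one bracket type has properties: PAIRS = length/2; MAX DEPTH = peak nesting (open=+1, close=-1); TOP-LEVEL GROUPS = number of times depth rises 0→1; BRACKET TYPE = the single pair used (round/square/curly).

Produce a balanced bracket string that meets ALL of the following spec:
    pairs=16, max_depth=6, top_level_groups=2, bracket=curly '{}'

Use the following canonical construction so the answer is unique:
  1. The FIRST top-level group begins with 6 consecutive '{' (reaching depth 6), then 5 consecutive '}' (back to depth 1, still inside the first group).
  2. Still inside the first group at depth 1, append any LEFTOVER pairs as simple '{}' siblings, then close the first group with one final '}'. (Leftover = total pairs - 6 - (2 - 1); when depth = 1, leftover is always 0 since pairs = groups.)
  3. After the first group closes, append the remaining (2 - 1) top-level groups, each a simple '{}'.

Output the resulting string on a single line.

Answer: {{{{{{}}}}}{}{}{}{}{}{}{}{}{}}{}

Derivation:
Spec: pairs=16 depth=6 groups=2
Leftover pairs = 16 - 6 - (2-1) = 9
First group: deep chain of depth 6 + 9 sibling pairs
Remaining 1 groups: simple '{}' each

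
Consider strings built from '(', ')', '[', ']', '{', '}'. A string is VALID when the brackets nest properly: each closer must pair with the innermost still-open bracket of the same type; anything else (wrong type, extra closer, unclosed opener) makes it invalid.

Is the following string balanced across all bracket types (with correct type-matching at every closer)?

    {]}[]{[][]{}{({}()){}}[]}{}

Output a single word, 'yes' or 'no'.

pos 0: push '{'; stack = {
pos 1: saw closer ']' but top of stack is '{' (expected '}') → INVALID
Verdict: type mismatch at position 1: ']' closes '{' → no

Answer: no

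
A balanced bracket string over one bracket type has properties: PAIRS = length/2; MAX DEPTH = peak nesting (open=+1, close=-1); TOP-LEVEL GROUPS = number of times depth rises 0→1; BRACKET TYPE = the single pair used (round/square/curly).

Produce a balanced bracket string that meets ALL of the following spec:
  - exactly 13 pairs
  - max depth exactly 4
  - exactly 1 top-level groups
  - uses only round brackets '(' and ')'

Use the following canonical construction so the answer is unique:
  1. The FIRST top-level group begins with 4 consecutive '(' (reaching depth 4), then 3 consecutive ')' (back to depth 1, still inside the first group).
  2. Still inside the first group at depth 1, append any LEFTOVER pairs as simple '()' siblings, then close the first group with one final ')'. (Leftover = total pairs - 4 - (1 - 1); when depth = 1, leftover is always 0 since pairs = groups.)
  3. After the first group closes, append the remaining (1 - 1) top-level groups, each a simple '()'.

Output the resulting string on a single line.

Answer: (((()))()()()()()()()()())

Derivation:
Spec: pairs=13 depth=4 groups=1
Leftover pairs = 13 - 4 - (1-1) = 9
First group: deep chain of depth 4 + 9 sibling pairs
Remaining 0 groups: simple '()' each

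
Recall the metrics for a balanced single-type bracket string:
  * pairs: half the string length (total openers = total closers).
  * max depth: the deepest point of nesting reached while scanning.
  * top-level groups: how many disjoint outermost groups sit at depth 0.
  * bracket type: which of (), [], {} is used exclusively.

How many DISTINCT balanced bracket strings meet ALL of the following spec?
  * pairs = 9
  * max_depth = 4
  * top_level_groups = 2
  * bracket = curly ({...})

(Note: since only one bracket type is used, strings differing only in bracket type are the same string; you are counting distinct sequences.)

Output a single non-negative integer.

Answer: 590

Derivation:
Spec: pairs=9 depth=4 groups=2
Count(depth <= 4) = 910
Count(depth <= 3) = 320
Count(depth == 4) = 910 - 320 = 590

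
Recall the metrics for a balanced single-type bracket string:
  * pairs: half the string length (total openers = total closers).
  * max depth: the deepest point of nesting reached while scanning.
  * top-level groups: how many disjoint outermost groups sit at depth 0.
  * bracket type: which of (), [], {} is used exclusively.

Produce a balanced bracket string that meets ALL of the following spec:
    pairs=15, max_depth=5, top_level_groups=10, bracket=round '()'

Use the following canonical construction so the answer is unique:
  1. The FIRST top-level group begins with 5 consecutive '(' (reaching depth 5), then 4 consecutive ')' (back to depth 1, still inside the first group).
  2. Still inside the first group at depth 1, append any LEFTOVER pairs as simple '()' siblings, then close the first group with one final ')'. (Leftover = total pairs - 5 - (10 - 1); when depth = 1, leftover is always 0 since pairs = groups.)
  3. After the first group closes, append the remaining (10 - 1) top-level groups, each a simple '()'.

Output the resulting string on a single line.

Spec: pairs=15 depth=5 groups=10
Leftover pairs = 15 - 5 - (10-1) = 1
First group: deep chain of depth 5 + 1 sibling pairs
Remaining 9 groups: simple '()' each

Answer: ((((())))())()()()()()()()()()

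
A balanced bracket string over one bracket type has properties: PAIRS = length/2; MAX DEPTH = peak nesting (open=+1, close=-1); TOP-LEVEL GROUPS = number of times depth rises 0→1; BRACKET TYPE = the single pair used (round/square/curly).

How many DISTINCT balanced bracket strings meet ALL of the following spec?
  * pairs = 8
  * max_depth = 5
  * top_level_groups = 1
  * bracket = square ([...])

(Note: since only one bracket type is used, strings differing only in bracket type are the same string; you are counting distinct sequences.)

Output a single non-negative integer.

Answer: 132

Derivation:
Spec: pairs=8 depth=5 groups=1
Count(depth <= 5) = 365
Count(depth <= 4) = 233
Count(depth == 5) = 365 - 233 = 132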